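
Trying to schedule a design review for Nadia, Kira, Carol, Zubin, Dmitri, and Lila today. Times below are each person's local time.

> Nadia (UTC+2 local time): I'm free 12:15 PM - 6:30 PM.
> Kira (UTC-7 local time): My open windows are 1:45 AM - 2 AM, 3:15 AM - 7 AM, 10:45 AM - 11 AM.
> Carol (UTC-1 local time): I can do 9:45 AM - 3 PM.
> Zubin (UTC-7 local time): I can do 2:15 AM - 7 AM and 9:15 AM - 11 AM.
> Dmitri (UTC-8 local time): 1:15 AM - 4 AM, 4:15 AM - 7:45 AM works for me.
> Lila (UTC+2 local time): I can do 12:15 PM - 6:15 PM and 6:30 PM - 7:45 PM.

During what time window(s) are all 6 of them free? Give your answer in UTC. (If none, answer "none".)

Nadia in UTC: 10:15-16:30 (subtract 2h to convert from UTC+2).
Kira in UTC: 08:45-09:00, 10:15-14:00, 17:45-18:00 (add 7h to convert from UTC-7).
Carol in UTC: 10:45-16:00 (add 1h to convert from UTC-1).
Zubin in UTC: 09:15-14:00, 16:15-18:00 (add 7h to convert from UTC-7).
Dmitri in UTC: 09:15-12:00, 12:15-15:45 (add 8h to convert from UTC-8).
Lila in UTC: 10:15-16:15, 16:30-17:45 (subtract 2h to convert from UTC+2).
Nadia ∩ Kira: 10:15-14:00.
Nadia ∩ Kira ∩ Carol: 10:45-14:00.
Nadia ∩ Kira ∩ Carol ∩ Zubin: 10:45-14:00.
Nadia ∩ Kira ∩ Carol ∩ Zubin ∩ Dmitri: 10:45-12:00, 12:15-14:00.
Nadia ∩ Kira ∩ Carol ∩ Zubin ∩ Dmitri ∩ Lila: 10:45-12:00, 12:15-14:00.

10:45-12:00, 12:15-14:00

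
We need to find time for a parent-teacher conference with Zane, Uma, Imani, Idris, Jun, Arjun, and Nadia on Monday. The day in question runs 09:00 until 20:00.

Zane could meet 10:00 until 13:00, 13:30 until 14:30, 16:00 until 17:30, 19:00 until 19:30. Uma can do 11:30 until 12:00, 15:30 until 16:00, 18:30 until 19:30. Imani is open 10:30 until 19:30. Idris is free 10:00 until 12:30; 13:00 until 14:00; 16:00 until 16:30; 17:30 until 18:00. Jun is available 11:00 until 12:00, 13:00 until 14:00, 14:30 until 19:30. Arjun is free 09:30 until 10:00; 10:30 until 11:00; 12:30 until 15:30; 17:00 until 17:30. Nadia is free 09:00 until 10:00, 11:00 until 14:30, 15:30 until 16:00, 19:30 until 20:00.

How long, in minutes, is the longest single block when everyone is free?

0

Zane ∩ Uma: 11:30-12:00, 19:00-19:30.
Zane ∩ Uma ∩ Imani: 11:30-12:00, 19:00-19:30.
Zane ∩ Uma ∩ Imani ∩ Idris: 11:30-12:00.
Zane ∩ Uma ∩ Imani ∩ Idris ∩ Jun: 11:30-12:00.
Zane ∩ Uma ∩ Imani ∩ Idris ∩ Jun ∩ Arjun: ∅.
Zane ∩ Uma ∩ Imani ∩ Idris ∩ Jun ∩ Arjun ∩ Nadia: ∅.
There is no time when everyone is free.
No common window exists, so the longest block is 0 minutes.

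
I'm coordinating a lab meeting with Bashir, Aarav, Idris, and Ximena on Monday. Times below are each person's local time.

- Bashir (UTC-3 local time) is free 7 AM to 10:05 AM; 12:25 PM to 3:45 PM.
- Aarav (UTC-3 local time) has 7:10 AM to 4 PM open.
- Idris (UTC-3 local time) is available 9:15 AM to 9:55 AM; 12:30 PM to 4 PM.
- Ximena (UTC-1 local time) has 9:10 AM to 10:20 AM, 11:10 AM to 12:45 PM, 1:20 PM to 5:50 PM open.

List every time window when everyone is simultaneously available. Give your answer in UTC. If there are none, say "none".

12:15-12:55, 15:30-18:45

Bashir in UTC: 10:00-13:05, 15:25-18:45 (add 3h to convert from UTC-3).
Aarav in UTC: 10:10-19:00 (add 3h to convert from UTC-3).
Idris in UTC: 12:15-12:55, 15:30-19:00 (add 3h to convert from UTC-3).
Ximena in UTC: 10:10-11:20, 12:10-13:45, 14:20-18:50 (add 1h to convert from UTC-1).
Bashir ∩ Aarav: 10:10-13:05, 15:25-18:45.
Bashir ∩ Aarav ∩ Idris: 12:15-12:55, 15:30-18:45.
Bashir ∩ Aarav ∩ Idris ∩ Ximena: 12:15-12:55, 15:30-18:45.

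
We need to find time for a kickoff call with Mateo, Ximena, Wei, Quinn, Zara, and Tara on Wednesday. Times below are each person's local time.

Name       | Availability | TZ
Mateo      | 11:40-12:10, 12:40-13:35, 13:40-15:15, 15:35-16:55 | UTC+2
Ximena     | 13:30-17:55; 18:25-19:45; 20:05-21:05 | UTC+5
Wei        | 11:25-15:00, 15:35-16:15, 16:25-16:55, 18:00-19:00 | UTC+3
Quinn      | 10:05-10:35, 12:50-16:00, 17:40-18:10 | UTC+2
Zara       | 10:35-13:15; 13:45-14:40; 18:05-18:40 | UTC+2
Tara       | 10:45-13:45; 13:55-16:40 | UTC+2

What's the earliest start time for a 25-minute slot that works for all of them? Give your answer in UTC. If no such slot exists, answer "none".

10:50

Mateo in UTC: 09:40-10:10, 10:40-11:35, 11:40-13:15, 13:35-14:55 (subtract 2h to convert from UTC+2).
Ximena in UTC: 08:30-12:55, 13:25-14:45, 15:05-16:05 (subtract 5h to convert from UTC+5).
Wei in UTC: 08:25-12:00, 12:35-13:15, 13:25-13:55, 15:00-16:00 (subtract 3h to convert from UTC+3).
Quinn in UTC: 08:05-08:35, 10:50-14:00, 15:40-16:10 (subtract 2h to convert from UTC+2).
Zara in UTC: 08:35-11:15, 11:45-12:40, 16:05-16:40 (subtract 2h to convert from UTC+2).
Tara in UTC: 08:45-11:45, 11:55-14:40 (subtract 2h to convert from UTC+2).
Mateo ∩ Ximena: 09:40-10:10, 10:40-11:35, 11:40-12:55, 13:35-14:45.
Mateo ∩ Ximena ∩ Wei: 09:40-10:10, 10:40-11:35, 11:40-12:00, 12:35-12:55, 13:35-13:55.
Mateo ∩ Ximena ∩ Wei ∩ Quinn: 10:50-11:35, 11:40-12:00, 12:35-12:55, 13:35-13:55.
Mateo ∩ Ximena ∩ Wei ∩ Quinn ∩ Zara: 10:50-11:15, 11:45-12:00, 12:35-12:40.
Mateo ∩ Ximena ∩ Wei ∩ Quinn ∩ Zara ∩ Tara: 10:50-11:15, 11:55-12:00, 12:35-12:40.
The first common window of at least 25 minutes is 10:50-11:15, so the earliest start is 10:50.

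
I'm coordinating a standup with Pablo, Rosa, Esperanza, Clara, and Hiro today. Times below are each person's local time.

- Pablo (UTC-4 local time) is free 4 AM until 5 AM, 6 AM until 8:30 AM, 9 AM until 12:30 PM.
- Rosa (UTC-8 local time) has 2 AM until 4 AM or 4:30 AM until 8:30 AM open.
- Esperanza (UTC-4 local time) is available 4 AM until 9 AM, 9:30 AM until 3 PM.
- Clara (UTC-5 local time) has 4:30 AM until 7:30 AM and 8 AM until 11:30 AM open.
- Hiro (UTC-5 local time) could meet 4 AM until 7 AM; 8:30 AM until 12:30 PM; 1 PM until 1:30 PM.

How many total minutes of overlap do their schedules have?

300

Pablo in UTC: 08:00-09:00, 10:00-12:30, 13:00-16:30 (add 4h to convert from UTC-4).
Rosa in UTC: 10:00-12:00, 12:30-16:30 (add 8h to convert from UTC-8).
Esperanza in UTC: 08:00-13:00, 13:30-19:00 (add 4h to convert from UTC-4).
Clara in UTC: 09:30-12:30, 13:00-16:30 (add 5h to convert from UTC-5).
Hiro in UTC: 09:00-12:00, 13:30-17:30, 18:00-18:30 (add 5h to convert from UTC-5).
Pablo ∩ Rosa: 10:00-12:00, 13:00-16:30.
Pablo ∩ Rosa ∩ Esperanza: 10:00-12:00, 13:30-16:30.
Pablo ∩ Rosa ∩ Esperanza ∩ Clara: 10:00-12:00, 13:30-16:30.
Pablo ∩ Rosa ∩ Esperanza ∩ Clara ∩ Hiro: 10:00-12:00, 13:30-16:30.
Summing the common windows: 120 + 180 = 300 minutes.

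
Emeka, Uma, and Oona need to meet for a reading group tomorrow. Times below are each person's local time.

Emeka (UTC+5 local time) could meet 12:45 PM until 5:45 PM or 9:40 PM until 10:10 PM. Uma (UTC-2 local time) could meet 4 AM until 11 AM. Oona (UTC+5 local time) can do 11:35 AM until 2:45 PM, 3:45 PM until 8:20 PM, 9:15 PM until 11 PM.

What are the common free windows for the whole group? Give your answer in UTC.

Emeka in UTC: 07:45-12:45, 16:40-17:10 (subtract 5h to convert from UTC+5).
Uma in UTC: 06:00-13:00 (add 2h to convert from UTC-2).
Oona in UTC: 06:35-09:45, 10:45-15:20, 16:15-18:00 (subtract 5h to convert from UTC+5).
Emeka ∩ Uma: 07:45-12:45.
Emeka ∩ Uma ∩ Oona: 07:45-09:45, 10:45-12:45.
Those are the intersection windows.

07:45-09:45, 10:45-12:45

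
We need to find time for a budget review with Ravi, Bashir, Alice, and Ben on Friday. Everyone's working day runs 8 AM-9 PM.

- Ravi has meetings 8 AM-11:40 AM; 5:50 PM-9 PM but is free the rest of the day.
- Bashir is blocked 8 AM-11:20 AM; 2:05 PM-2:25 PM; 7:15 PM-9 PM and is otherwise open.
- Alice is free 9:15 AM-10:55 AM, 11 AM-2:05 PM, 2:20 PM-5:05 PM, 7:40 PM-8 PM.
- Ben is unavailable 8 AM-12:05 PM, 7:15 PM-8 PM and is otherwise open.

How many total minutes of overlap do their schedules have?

Ravi free: 11:40-17:50 (invert busy blocks within the working day).
Bashir free: 11:20-14:05, 14:25-19:15 (invert busy blocks within the working day).
Alice free: 09:15-10:55, 11:00-14:05, 14:20-17:05, 19:40-20:00.
Ben free: 12:05-19:15, 20:00-21:00 (invert busy blocks within the working day).
Ravi ∩ Bashir: 11:40-14:05, 14:25-17:50.
Ravi ∩ Bashir ∩ Alice: 11:40-14:05, 14:25-17:05.
Ravi ∩ Bashir ∩ Alice ∩ Ben: 12:05-14:05, 14:25-17:05.
Summing the common windows: 120 + 160 = 280 minutes.

280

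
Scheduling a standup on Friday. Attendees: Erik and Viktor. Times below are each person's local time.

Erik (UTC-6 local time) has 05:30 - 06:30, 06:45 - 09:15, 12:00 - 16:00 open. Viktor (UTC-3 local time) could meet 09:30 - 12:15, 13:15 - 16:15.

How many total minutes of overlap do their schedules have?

Erik in UTC: 11:30-12:30, 12:45-15:15, 18:00-22:00 (add 6h to convert from UTC-6).
Viktor in UTC: 12:30-15:15, 16:15-19:15 (add 3h to convert from UTC-3).
Erik ∩ Viktor: 12:45-15:15, 18:00-19:15.
Those are the intersection windows.
Summing the common windows: 150 + 75 = 225 minutes.

225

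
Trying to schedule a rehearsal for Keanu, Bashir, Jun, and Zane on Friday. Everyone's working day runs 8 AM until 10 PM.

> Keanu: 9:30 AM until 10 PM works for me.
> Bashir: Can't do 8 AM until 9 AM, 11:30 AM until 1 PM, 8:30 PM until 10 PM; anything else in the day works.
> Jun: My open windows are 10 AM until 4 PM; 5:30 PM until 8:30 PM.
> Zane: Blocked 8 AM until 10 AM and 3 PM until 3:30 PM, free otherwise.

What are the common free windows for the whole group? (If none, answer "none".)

Keanu free: 09:30-22:00.
Bashir free: 09:00-11:30, 13:00-20:30 (invert busy blocks within the working day).
Jun free: 10:00-16:00, 17:30-20:30.
Zane free: 10:00-15:00, 15:30-22:00 (invert busy blocks within the working day).
Keanu ∩ Bashir: 09:30-11:30, 13:00-20:30.
Keanu ∩ Bashir ∩ Jun: 10:00-11:30, 13:00-16:00, 17:30-20:30.
Keanu ∩ Bashir ∩ Jun ∩ Zane: 10:00-11:30, 13:00-15:00, 15:30-16:00, 17:30-20:30.
Those are the intersection windows.

10:00-11:30, 13:00-15:00, 15:30-16:00, 17:30-20:30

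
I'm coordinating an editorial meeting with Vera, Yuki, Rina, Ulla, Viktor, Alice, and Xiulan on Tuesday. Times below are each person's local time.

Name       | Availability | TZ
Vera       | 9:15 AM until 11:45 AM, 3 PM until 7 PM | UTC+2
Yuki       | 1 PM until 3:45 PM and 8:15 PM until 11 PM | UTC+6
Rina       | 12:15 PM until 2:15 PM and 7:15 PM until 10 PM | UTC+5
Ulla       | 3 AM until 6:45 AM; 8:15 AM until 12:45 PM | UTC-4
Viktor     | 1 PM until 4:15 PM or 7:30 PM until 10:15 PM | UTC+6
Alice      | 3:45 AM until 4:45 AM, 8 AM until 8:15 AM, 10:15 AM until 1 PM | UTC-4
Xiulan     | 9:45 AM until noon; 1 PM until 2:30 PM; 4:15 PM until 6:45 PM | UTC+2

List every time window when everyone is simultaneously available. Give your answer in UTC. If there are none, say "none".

07:45-08:45, 14:15-16:15

Vera in UTC: 07:15-09:45, 13:00-17:00 (subtract 2h to convert from UTC+2).
Yuki in UTC: 07:00-09:45, 14:15-17:00 (subtract 6h to convert from UTC+6).
Rina in UTC: 07:15-09:15, 14:15-17:00 (subtract 5h to convert from UTC+5).
Ulla in UTC: 07:00-10:45, 12:15-16:45 (add 4h to convert from UTC-4).
Viktor in UTC: 07:00-10:15, 13:30-16:15 (subtract 6h to convert from UTC+6).
Alice in UTC: 07:45-08:45, 12:00-12:15, 14:15-17:00 (add 4h to convert from UTC-4).
Xiulan in UTC: 07:45-10:00, 11:00-12:30, 14:15-16:45 (subtract 2h to convert from UTC+2).
Vera ∩ Yuki: 07:15-09:45, 14:15-17:00.
Vera ∩ Yuki ∩ Rina: 07:15-09:15, 14:15-17:00.
Vera ∩ Yuki ∩ Rina ∩ Ulla: 07:15-09:15, 14:15-16:45.
Vera ∩ Yuki ∩ Rina ∩ Ulla ∩ Viktor: 07:15-09:15, 14:15-16:15.
Vera ∩ Yuki ∩ Rina ∩ Ulla ∩ Viktor ∩ Alice: 07:45-08:45, 14:15-16:15.
Vera ∩ Yuki ∩ Rina ∩ Ulla ∩ Viktor ∩ Alice ∩ Xiulan: 07:45-08:45, 14:15-16:15.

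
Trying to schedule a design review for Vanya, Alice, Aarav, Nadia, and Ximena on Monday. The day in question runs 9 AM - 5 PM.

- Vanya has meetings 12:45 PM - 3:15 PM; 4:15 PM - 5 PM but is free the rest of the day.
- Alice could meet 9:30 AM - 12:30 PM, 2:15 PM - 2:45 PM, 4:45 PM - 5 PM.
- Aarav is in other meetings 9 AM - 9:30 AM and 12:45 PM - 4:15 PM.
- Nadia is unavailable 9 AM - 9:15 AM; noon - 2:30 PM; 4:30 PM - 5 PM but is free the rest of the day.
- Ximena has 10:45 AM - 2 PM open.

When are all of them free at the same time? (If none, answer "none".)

10:45-12:00

Vanya free: 09:00-12:45, 15:15-16:15 (invert busy blocks within the working day).
Alice free: 09:30-12:30, 14:15-14:45, 16:45-17:00.
Aarav free: 09:30-12:45, 16:15-17:00 (invert busy blocks within the working day).
Nadia free: 09:15-12:00, 14:30-16:30 (invert busy blocks within the working day).
Ximena free: 10:45-14:00.
Vanya ∩ Alice: 09:30-12:30.
Vanya ∩ Alice ∩ Aarav: 09:30-12:30.
Vanya ∩ Alice ∩ Aarav ∩ Nadia: 09:30-12:00.
Vanya ∩ Alice ∩ Aarav ∩ Nadia ∩ Ximena: 10:45-12:00.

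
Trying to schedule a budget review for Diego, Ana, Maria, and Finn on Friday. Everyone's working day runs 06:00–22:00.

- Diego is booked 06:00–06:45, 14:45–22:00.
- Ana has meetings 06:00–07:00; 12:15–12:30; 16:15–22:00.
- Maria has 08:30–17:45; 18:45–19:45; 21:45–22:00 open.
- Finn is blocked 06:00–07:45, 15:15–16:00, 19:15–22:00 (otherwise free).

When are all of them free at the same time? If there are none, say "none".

Diego free: 06:45-14:45 (invert busy blocks within the working day).
Ana free: 07:00-12:15, 12:30-16:15 (invert busy blocks within the working day).
Maria free: 08:30-17:45, 18:45-19:45, 21:45-22:00.
Finn free: 07:45-15:15, 16:00-19:15 (invert busy blocks within the working day).
Diego ∩ Ana: 07:00-12:15, 12:30-14:45.
Diego ∩ Ana ∩ Maria: 08:30-12:15, 12:30-14:45.
Diego ∩ Ana ∩ Maria ∩ Finn: 08:30-12:15, 12:30-14:45.

08:30-12:15, 12:30-14:45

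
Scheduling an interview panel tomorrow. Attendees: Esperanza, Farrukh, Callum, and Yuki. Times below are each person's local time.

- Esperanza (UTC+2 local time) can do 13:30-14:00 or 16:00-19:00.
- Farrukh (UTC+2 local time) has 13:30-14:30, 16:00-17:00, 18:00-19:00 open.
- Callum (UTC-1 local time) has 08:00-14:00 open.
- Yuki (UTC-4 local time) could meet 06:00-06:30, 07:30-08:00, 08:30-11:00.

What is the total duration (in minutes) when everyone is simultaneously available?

Esperanza in UTC: 11:30-12:00, 14:00-17:00 (subtract 2h to convert from UTC+2).
Farrukh in UTC: 11:30-12:30, 14:00-15:00, 16:00-17:00 (subtract 2h to convert from UTC+2).
Callum in UTC: 09:00-15:00 (add 1h to convert from UTC-1).
Yuki in UTC: 10:00-10:30, 11:30-12:00, 12:30-15:00 (add 4h to convert from UTC-4).
Esperanza ∩ Farrukh: 11:30-12:00, 14:00-15:00, 16:00-17:00.
Esperanza ∩ Farrukh ∩ Callum: 11:30-12:00, 14:00-15:00.
Esperanza ∩ Farrukh ∩ Callum ∩ Yuki: 11:30-12:00, 14:00-15:00.
Those are the intersection windows.
Summing the common windows: 30 + 60 = 90 minutes.

90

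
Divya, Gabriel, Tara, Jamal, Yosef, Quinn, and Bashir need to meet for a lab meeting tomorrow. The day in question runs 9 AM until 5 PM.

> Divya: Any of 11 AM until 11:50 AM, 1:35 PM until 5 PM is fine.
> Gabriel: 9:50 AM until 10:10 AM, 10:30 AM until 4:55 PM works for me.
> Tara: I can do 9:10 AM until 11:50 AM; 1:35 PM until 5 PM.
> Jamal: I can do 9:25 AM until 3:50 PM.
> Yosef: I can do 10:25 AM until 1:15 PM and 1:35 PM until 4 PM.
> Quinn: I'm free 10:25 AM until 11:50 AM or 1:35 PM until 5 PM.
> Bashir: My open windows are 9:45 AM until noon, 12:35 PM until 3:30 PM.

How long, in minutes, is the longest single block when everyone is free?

115

Divya ∩ Gabriel: 11:00-11:50, 13:35-16:55.
Divya ∩ Gabriel ∩ Tara: 11:00-11:50, 13:35-16:55.
Divya ∩ Gabriel ∩ Tara ∩ Jamal: 11:00-11:50, 13:35-15:50.
Divya ∩ Gabriel ∩ Tara ∩ Jamal ∩ Yosef: 11:00-11:50, 13:35-15:50.
Divya ∩ Gabriel ∩ Tara ∩ Jamal ∩ Yosef ∩ Quinn: 11:00-11:50, 13:35-15:50.
Divya ∩ Gabriel ∩ Tara ∩ Jamal ∩ Yosef ∩ Quinn ∩ Bashir: 11:00-11:50, 13:35-15:30.
The longest is 13:35-15:30 at 115 minutes.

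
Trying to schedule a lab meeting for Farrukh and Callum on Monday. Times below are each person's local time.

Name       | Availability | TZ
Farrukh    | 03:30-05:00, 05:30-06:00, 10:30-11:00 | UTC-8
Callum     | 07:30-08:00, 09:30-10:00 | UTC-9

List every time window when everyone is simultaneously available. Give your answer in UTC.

Farrukh in UTC: 11:30-13:00, 13:30-14:00, 18:30-19:00 (add 8h to convert from UTC-8).
Callum in UTC: 16:30-17:00, 18:30-19:00 (add 9h to convert from UTC-9).
Farrukh ∩ Callum: 18:30-19:00.

18:30-19:00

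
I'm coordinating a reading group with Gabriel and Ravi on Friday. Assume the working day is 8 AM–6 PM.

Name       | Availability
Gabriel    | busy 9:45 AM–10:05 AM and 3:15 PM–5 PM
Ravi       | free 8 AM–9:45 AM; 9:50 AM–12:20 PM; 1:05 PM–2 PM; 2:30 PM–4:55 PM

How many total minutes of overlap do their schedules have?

340

Gabriel free: 08:00-09:45, 10:05-15:15, 17:00-18:00 (invert busy blocks within the working day).
Ravi free: 08:00-09:45, 09:50-12:20, 13:05-14:00, 14:30-16:55.
Gabriel ∩ Ravi: 08:00-09:45, 10:05-12:20, 13:05-14:00, 14:30-15:15.
Summing the common windows: 105 + 135 + 55 + 45 = 340 minutes.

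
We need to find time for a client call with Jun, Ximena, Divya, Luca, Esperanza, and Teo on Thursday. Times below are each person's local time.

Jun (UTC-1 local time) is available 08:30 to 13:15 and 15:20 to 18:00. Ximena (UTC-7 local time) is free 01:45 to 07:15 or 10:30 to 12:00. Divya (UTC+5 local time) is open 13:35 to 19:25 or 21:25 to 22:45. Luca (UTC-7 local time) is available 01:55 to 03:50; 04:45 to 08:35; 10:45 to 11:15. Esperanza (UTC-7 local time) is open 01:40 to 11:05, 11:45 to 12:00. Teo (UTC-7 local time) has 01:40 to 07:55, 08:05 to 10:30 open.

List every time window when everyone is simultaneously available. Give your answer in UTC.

Jun in UTC: 09:30-14:15, 16:20-19:00 (add 1h to convert from UTC-1).
Ximena in UTC: 08:45-14:15, 17:30-19:00 (add 7h to convert from UTC-7).
Divya in UTC: 08:35-14:25, 16:25-17:45 (subtract 5h to convert from UTC+5).
Luca in UTC: 08:55-10:50, 11:45-15:35, 17:45-18:15 (add 7h to convert from UTC-7).
Esperanza in UTC: 08:40-18:05, 18:45-19:00 (add 7h to convert from UTC-7).
Teo in UTC: 08:40-14:55, 15:05-17:30 (add 7h to convert from UTC-7).
Jun ∩ Ximena: 09:30-14:15, 17:30-19:00.
Jun ∩ Ximena ∩ Divya: 09:30-14:15, 17:30-17:45.
Jun ∩ Ximena ∩ Divya ∩ Luca: 09:30-10:50, 11:45-14:15.
Jun ∩ Ximena ∩ Divya ∩ Luca ∩ Esperanza: 09:30-10:50, 11:45-14:15.
Jun ∩ Ximena ∩ Divya ∩ Luca ∩ Esperanza ∩ Teo: 09:30-10:50, 11:45-14:15.

09:30-10:50, 11:45-14:15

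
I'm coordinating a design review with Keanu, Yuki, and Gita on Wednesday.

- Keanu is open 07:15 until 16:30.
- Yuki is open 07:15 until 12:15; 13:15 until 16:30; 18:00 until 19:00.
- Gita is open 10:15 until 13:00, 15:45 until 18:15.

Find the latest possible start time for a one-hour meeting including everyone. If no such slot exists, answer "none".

Keanu ∩ Yuki: 07:15-12:15, 13:15-16:30.
Keanu ∩ Yuki ∩ Gita: 10:15-12:15, 15:45-16:30.
The last common window of at least 60 minutes is 10:15-12:15; a 60-minute meeting can start as late as 11:15 and still end by 12:15.

11:15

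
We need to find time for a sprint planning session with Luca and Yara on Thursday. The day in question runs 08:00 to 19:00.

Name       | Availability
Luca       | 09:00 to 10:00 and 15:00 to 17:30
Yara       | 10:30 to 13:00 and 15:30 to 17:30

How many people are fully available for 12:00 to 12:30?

1

Yara can make the full 12:00-12:30 slot — that's 1.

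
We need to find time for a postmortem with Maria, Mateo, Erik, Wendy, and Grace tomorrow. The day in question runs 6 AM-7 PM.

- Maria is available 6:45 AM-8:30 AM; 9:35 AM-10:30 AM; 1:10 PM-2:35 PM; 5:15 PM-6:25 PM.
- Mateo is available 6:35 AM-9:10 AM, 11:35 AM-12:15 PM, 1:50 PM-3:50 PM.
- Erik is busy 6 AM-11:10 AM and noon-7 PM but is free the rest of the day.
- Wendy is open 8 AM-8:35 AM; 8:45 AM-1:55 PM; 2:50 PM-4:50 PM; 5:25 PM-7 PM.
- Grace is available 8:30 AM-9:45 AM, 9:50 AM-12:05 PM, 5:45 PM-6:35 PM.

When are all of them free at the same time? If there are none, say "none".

Maria free: 06:45-08:30, 09:35-10:30, 13:10-14:35, 17:15-18:25.
Mateo free: 06:35-09:10, 11:35-12:15, 13:50-15:50.
Erik free: 11:10-12:00 (invert busy blocks within the working day).
Wendy free: 08:00-08:35, 08:45-13:55, 14:50-16:50, 17:25-19:00.
Grace free: 08:30-09:45, 09:50-12:05, 17:45-18:35.
Maria ∩ Mateo: 06:45-08:30, 13:50-14:35.
Maria ∩ Mateo ∩ Erik: ∅.
Maria ∩ Mateo ∩ Erik ∩ Wendy: ∅.
Maria ∩ Mateo ∩ Erik ∩ Wendy ∩ Grace: ∅.
There is no time when everyone is free.

none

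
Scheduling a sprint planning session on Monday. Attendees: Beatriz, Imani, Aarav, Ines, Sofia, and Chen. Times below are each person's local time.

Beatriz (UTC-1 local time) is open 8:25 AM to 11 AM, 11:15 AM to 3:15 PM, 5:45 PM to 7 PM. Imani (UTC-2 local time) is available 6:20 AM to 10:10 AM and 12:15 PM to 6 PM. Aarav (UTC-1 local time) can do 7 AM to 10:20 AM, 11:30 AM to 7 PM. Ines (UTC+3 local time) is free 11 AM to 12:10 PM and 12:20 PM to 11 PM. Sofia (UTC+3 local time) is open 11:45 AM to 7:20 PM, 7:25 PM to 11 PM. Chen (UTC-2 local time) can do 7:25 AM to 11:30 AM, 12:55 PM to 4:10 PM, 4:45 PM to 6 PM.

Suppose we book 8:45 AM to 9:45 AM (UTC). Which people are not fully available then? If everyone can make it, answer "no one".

Beatriz in UTC: 09:25-12:00, 12:15-16:15, 18:45-20:00 (add 1h to convert from UTC-1).
Imani in UTC: 08:20-12:10, 14:15-20:00 (add 2h to convert from UTC-2).
Aarav in UTC: 08:00-11:20, 12:30-20:00 (add 1h to convert from UTC-1).
Ines in UTC: 08:00-09:10, 09:20-20:00 (subtract 3h to convert from UTC+3).
Sofia in UTC: 08:45-16:20, 16:25-20:00 (subtract 3h to convert from UTC+3).
Chen in UTC: 09:25-13:30, 14:55-18:10, 18:45-20:00 (add 2h to convert from UTC-2).
Beatriz: not fully free for 08:45-09:45. Imani: free for 08:45-09:45. Aarav: free for 08:45-09:45. Ines: not fully free for 08:45-09:45. Sofia: free for 08:45-09:45. Chen: not fully free for 08:45-09:45.

Beatriz, Chen, Ines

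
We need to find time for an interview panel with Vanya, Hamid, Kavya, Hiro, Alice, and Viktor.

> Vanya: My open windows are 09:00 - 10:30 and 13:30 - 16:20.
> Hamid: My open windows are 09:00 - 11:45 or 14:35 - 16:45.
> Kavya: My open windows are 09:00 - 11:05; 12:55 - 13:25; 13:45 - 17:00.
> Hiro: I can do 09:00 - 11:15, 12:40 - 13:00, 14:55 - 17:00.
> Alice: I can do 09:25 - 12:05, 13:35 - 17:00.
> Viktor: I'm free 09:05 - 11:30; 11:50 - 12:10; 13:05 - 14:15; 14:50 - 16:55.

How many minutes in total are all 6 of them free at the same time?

Vanya ∩ Hamid: 09:00-10:30, 14:35-16:20.
Vanya ∩ Hamid ∩ Kavya: 09:00-10:30, 14:35-16:20.
Vanya ∩ Hamid ∩ Kavya ∩ Hiro: 09:00-10:30, 14:55-16:20.
Vanya ∩ Hamid ∩ Kavya ∩ Hiro ∩ Alice: 09:25-10:30, 14:55-16:20.
Vanya ∩ Hamid ∩ Kavya ∩ Hiro ∩ Alice ∩ Viktor: 09:25-10:30, 14:55-16:20.
So the common availability across everyone is 09:25-10:30, 14:55-16:20.
Summing the common windows: 65 + 85 = 150 minutes.

150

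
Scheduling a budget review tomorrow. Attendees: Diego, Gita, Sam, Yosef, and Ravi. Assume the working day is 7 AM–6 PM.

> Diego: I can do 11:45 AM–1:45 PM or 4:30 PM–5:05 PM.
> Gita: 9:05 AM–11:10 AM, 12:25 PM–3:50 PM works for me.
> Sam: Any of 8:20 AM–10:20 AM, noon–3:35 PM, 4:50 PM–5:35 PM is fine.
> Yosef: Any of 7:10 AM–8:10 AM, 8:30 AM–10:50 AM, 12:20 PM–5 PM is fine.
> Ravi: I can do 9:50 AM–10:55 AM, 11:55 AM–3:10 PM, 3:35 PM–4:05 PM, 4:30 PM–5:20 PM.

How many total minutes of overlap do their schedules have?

Diego ∩ Gita: 12:25-13:45.
Diego ∩ Gita ∩ Sam: 12:25-13:45.
Diego ∩ Gita ∩ Sam ∩ Yosef: 12:25-13:45.
Diego ∩ Gita ∩ Sam ∩ Yosef ∩ Ravi: 12:25-13:45.
So the common availability across everyone is 12:25-13:45.
That's a single block of 80 minutes.

80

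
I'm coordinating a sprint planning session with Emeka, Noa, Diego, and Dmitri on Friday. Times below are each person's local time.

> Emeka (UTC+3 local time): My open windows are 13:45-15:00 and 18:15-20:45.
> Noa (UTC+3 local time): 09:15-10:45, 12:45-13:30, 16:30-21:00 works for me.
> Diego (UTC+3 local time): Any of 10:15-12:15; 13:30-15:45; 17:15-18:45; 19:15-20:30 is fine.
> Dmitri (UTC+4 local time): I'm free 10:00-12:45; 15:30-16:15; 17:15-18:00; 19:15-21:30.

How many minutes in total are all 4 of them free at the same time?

105

Emeka in UTC: 10:45-12:00, 15:15-17:45 (subtract 3h to convert from UTC+3).
Noa in UTC: 06:15-07:45, 09:45-10:30, 13:30-18:00 (subtract 3h to convert from UTC+3).
Diego in UTC: 07:15-09:15, 10:30-12:45, 14:15-15:45, 16:15-17:30 (subtract 3h to convert from UTC+3).
Dmitri in UTC: 06:00-08:45, 11:30-12:15, 13:15-14:00, 15:15-17:30 (subtract 4h to convert from UTC+4).
Emeka ∩ Noa: 15:15-17:45.
Emeka ∩ Noa ∩ Diego: 15:15-15:45, 16:15-17:30.
Emeka ∩ Noa ∩ Diego ∩ Dmitri: 15:15-15:45, 16:15-17:30.
Summing the common windows: 30 + 75 = 105 minutes.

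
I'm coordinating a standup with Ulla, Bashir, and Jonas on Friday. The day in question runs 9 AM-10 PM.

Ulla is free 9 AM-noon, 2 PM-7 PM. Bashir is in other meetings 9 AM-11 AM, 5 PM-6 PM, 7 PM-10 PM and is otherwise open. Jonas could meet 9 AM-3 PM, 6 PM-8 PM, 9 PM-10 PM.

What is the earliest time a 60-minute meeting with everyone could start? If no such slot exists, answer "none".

11:00

Ulla free: 09:00-12:00, 14:00-19:00.
Bashir free: 11:00-17:00, 18:00-19:00 (invert busy blocks within the working day).
Jonas free: 09:00-15:00, 18:00-20:00, 21:00-22:00.
Ulla ∩ Bashir: 11:00-12:00, 14:00-17:00, 18:00-19:00.
Ulla ∩ Bashir ∩ Jonas: 11:00-12:00, 14:00-15:00, 18:00-19:00.
The first common window of at least 60 minutes is 11:00-12:00, so the earliest start is 11:00.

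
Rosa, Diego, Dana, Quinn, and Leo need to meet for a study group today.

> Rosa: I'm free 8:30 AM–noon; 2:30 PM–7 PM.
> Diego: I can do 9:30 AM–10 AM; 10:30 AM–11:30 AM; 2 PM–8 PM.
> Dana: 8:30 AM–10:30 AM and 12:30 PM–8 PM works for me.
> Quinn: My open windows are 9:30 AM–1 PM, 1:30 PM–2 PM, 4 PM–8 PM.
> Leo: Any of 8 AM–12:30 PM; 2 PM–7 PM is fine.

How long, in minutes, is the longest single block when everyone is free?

180

Rosa ∩ Diego: 09:30-10:00, 10:30-11:30, 14:30-19:00.
Rosa ∩ Diego ∩ Dana: 09:30-10:00, 14:30-19:00.
Rosa ∩ Diego ∩ Dana ∩ Quinn: 09:30-10:00, 16:00-19:00.
Rosa ∩ Diego ∩ Dana ∩ Quinn ∩ Leo: 09:30-10:00, 16:00-19:00.
The longest is 16:00-19:00 at 180 minutes.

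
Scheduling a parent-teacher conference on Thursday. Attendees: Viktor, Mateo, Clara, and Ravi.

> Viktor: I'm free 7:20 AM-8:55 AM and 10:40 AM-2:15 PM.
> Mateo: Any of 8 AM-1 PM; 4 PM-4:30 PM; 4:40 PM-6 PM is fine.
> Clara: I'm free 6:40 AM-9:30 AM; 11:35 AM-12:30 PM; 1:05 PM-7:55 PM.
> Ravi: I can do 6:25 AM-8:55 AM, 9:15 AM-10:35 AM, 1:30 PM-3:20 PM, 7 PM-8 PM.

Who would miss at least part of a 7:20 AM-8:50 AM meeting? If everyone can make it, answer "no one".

Viktor: free for 07:20-08:50. Mateo: not fully free for 07:20-08:50. Clara: free for 07:20-08:50. Ravi: free for 07:20-08:50.

Mateo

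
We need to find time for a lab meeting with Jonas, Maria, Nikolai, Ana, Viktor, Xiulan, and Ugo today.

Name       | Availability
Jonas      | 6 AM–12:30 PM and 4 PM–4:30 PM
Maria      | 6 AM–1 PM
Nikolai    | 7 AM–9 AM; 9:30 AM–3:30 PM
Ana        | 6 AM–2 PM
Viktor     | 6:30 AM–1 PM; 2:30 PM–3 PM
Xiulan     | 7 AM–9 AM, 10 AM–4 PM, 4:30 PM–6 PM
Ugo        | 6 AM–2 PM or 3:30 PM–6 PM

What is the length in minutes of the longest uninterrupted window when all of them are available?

150

Jonas ∩ Maria: 06:00-12:30.
Jonas ∩ Maria ∩ Nikolai: 07:00-09:00, 09:30-12:30.
Jonas ∩ Maria ∩ Nikolai ∩ Ana: 07:00-09:00, 09:30-12:30.
Jonas ∩ Maria ∩ Nikolai ∩ Ana ∩ Viktor: 07:00-09:00, 09:30-12:30.
Jonas ∩ Maria ∩ Nikolai ∩ Ana ∩ Viktor ∩ Xiulan: 07:00-09:00, 10:00-12:30.
Jonas ∩ Maria ∩ Nikolai ∩ Ana ∩ Viktor ∩ Xiulan ∩ Ugo: 07:00-09:00, 10:00-12:30.
The longest is 10:00-12:30 at 150 minutes.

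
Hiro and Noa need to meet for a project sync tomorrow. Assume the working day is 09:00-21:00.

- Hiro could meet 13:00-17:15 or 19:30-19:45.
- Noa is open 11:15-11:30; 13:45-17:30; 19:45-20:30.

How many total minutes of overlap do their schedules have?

Hiro ∩ Noa: 13:45-17:15.
That's a single block of 210 minutes.

210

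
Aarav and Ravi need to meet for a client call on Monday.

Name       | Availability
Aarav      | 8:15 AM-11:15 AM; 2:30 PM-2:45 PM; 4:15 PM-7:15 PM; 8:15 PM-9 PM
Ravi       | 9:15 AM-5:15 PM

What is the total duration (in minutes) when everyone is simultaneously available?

Aarav ∩ Ravi: 09:15-11:15, 14:30-14:45, 16:15-17:15.
Summing the common windows: 120 + 15 + 60 = 195 minutes.

195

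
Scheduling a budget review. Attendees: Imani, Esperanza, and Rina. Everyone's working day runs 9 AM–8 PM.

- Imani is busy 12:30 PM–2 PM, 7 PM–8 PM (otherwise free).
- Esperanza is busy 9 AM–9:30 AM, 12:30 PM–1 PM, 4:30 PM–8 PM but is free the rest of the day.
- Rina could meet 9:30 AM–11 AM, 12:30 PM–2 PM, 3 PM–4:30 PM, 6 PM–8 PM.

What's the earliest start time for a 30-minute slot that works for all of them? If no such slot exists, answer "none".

09:30

Imani free: 09:00-12:30, 14:00-19:00 (invert busy blocks within the working day).
Esperanza free: 09:30-12:30, 13:00-16:30 (invert busy blocks within the working day).
Rina free: 09:30-11:00, 12:30-14:00, 15:00-16:30, 18:00-20:00.
Imani ∩ Esperanza: 09:30-12:30, 14:00-16:30.
Imani ∩ Esperanza ∩ Rina: 09:30-11:00, 15:00-16:30.
The first common window of at least 30 minutes is 09:30-11:00, so the earliest start is 09:30.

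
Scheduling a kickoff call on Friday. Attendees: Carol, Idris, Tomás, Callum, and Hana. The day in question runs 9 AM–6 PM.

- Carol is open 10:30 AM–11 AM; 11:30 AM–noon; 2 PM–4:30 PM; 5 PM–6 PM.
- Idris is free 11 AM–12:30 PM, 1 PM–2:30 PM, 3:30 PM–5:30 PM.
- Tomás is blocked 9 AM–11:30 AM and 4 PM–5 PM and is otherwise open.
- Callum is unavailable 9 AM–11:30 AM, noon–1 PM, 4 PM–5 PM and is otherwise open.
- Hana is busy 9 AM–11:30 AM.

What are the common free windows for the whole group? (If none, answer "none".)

11:30-12:00, 14:00-14:30, 15:30-16:00, 17:00-17:30

Carol free: 10:30-11:00, 11:30-12:00, 14:00-16:30, 17:00-18:00.
Idris free: 11:00-12:30, 13:00-14:30, 15:30-17:30.
Tomás free: 11:30-16:00, 17:00-18:00 (invert busy blocks within the working day).
Callum free: 11:30-12:00, 13:00-16:00, 17:00-18:00 (invert busy blocks within the working day).
Hana free: 11:30-18:00 (invert busy blocks within the working day).
Carol ∩ Idris: 11:30-12:00, 14:00-14:30, 15:30-16:30, 17:00-17:30.
Carol ∩ Idris ∩ Tomás: 11:30-12:00, 14:00-14:30, 15:30-16:00, 17:00-17:30.
Carol ∩ Idris ∩ Tomás ∩ Callum: 11:30-12:00, 14:00-14:30, 15:30-16:00, 17:00-17:30.
Carol ∩ Idris ∩ Tomás ∩ Callum ∩ Hana: 11:30-12:00, 14:00-14:30, 15:30-16:00, 17:00-17:30.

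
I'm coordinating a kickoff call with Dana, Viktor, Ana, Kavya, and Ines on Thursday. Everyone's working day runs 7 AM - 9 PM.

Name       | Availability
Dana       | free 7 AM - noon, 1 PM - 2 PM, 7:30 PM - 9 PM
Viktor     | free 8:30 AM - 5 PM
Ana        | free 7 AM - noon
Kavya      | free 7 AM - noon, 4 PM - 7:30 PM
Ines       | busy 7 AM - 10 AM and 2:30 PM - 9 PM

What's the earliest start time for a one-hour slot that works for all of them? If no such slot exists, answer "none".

Dana free: 07:00-12:00, 13:00-14:00, 19:30-21:00.
Viktor free: 08:30-17:00.
Ana free: 07:00-12:00.
Kavya free: 07:00-12:00, 16:00-19:30.
Ines free: 10:00-14:30 (invert busy blocks within the working day).
Dana ∩ Viktor: 08:30-12:00, 13:00-14:00.
Dana ∩ Viktor ∩ Ana: 08:30-12:00.
Dana ∩ Viktor ∩ Ana ∩ Kavya: 08:30-12:00.
Dana ∩ Viktor ∩ Ana ∩ Kavya ∩ Ines: 10:00-12:00.
The first common window of at least 60 minutes is 10:00-12:00, so the earliest start is 10:00.

10:00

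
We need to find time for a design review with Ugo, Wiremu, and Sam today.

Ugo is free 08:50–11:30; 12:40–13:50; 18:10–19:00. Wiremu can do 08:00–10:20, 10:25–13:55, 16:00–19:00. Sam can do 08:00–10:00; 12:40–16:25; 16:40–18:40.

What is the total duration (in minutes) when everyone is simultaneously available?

Ugo ∩ Wiremu: 08:50-10:20, 10:25-11:30, 12:40-13:50, 18:10-19:00.
Ugo ∩ Wiremu ∩ Sam: 08:50-10:00, 12:40-13:50, 18:10-18:40.
Summing the common windows: 70 + 70 + 30 = 170 minutes.

170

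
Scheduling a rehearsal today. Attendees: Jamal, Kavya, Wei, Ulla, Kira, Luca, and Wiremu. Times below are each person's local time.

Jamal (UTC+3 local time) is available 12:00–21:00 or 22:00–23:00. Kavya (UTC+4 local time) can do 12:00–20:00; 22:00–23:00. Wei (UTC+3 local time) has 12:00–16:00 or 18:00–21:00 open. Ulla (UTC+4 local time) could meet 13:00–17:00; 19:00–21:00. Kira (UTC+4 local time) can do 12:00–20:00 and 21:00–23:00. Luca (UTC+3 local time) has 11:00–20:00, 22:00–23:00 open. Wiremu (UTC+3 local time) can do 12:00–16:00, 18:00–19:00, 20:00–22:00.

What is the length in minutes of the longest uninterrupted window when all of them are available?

240

Jamal in UTC: 09:00-18:00, 19:00-20:00 (subtract 3h to convert from UTC+3).
Kavya in UTC: 08:00-16:00, 18:00-19:00 (subtract 4h to convert from UTC+4).
Wei in UTC: 09:00-13:00, 15:00-18:00 (subtract 3h to convert from UTC+3).
Ulla in UTC: 09:00-13:00, 15:00-17:00 (subtract 4h to convert from UTC+4).
Kira in UTC: 08:00-16:00, 17:00-19:00 (subtract 4h to convert from UTC+4).
Luca in UTC: 08:00-17:00, 19:00-20:00 (subtract 3h to convert from UTC+3).
Wiremu in UTC: 09:00-13:00, 15:00-16:00, 17:00-19:00 (subtract 3h to convert from UTC+3).
Jamal ∩ Kavya: 09:00-16:00.
Jamal ∩ Kavya ∩ Wei: 09:00-13:00, 15:00-16:00.
Jamal ∩ Kavya ∩ Wei ∩ Ulla: 09:00-13:00, 15:00-16:00.
Jamal ∩ Kavya ∩ Wei ∩ Ulla ∩ Kira: 09:00-13:00, 15:00-16:00.
Jamal ∩ Kavya ∩ Wei ∩ Ulla ∩ Kira ∩ Luca: 09:00-13:00, 15:00-16:00.
Jamal ∩ Kavya ∩ Wei ∩ Ulla ∩ Kira ∩ Luca ∩ Wiremu: 09:00-13:00, 15:00-16:00.
The longest is 09:00-13:00 at 240 minutes.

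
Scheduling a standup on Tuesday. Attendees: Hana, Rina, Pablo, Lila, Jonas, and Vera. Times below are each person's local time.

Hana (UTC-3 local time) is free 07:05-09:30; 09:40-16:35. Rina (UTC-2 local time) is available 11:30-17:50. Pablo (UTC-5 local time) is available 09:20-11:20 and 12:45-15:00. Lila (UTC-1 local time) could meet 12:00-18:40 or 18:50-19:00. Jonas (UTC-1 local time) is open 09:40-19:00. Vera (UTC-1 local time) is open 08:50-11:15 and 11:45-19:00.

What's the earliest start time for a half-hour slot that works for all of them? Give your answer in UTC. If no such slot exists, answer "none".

Hana in UTC: 10:05-12:30, 12:40-19:35 (add 3h to convert from UTC-3).
Rina in UTC: 13:30-19:50 (add 2h to convert from UTC-2).
Pablo in UTC: 14:20-16:20, 17:45-20:00 (add 5h to convert from UTC-5).
Lila in UTC: 13:00-19:40, 19:50-20:00 (add 1h to convert from UTC-1).
Jonas in UTC: 10:40-20:00 (add 1h to convert from UTC-1).
Vera in UTC: 09:50-12:15, 12:45-20:00 (add 1h to convert from UTC-1).
Hana ∩ Rina: 13:30-19:35.
Hana ∩ Rina ∩ Pablo: 14:20-16:20, 17:45-19:35.
Hana ∩ Rina ∩ Pablo ∩ Lila: 14:20-16:20, 17:45-19:35.
Hana ∩ Rina ∩ Pablo ∩ Lila ∩ Jonas: 14:20-16:20, 17:45-19:35.
Hana ∩ Rina ∩ Pablo ∩ Lila ∩ Jonas ∩ Vera: 14:20-16:20, 17:45-19:35.
So the common availability across everyone is 14:20-16:20, 17:45-19:35.
The first common window of at least 30 minutes is 14:20-16:20, so the earliest start is 14:20.

14:20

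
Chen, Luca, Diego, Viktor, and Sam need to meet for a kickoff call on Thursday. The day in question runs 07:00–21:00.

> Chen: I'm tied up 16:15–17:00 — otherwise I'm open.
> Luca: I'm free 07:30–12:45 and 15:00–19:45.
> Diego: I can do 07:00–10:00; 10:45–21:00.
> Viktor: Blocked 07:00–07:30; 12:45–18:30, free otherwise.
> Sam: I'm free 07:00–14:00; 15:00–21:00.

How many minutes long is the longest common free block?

150

Chen free: 07:00-16:15, 17:00-21:00 (invert busy blocks within the working day).
Luca free: 07:30-12:45, 15:00-19:45.
Diego free: 07:00-10:00, 10:45-21:00.
Viktor free: 07:30-12:45, 18:30-21:00 (invert busy blocks within the working day).
Sam free: 07:00-14:00, 15:00-21:00.
Chen ∩ Luca: 07:30-12:45, 15:00-16:15, 17:00-19:45.
Chen ∩ Luca ∩ Diego: 07:30-10:00, 10:45-12:45, 15:00-16:15, 17:00-19:45.
Chen ∩ Luca ∩ Diego ∩ Viktor: 07:30-10:00, 10:45-12:45, 18:30-19:45.
Chen ∩ Luca ∩ Diego ∩ Viktor ∩ Sam: 07:30-10:00, 10:45-12:45, 18:30-19:45.
The longest is 07:30-10:00 at 150 minutes.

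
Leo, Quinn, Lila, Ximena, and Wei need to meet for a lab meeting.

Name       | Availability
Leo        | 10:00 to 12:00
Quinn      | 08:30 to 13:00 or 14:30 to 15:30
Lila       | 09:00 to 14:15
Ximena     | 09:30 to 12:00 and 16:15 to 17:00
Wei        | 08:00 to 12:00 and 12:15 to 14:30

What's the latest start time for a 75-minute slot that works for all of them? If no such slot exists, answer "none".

Leo ∩ Quinn: 10:00-12:00.
Leo ∩ Quinn ∩ Lila: 10:00-12:00.
Leo ∩ Quinn ∩ Lila ∩ Ximena: 10:00-12:00.
Leo ∩ Quinn ∩ Lila ∩ Ximena ∩ Wei: 10:00-12:00.
So the common availability across everyone is 10:00-12:00.
The last common window of at least 75 minutes is 10:00-12:00; a 75-minute meeting can start as late as 10:45 and still end by 12:00.

10:45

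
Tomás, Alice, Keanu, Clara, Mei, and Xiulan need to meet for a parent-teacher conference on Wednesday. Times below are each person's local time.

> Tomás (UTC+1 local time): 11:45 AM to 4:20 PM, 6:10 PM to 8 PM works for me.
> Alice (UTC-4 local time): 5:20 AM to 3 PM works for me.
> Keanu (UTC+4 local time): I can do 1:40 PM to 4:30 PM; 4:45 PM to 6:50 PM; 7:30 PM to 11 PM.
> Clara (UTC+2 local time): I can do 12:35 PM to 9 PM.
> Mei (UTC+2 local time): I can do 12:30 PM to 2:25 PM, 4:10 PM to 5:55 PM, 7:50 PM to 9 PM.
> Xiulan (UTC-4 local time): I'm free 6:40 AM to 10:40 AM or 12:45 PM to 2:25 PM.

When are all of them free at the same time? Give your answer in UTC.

Tomás in UTC: 10:45-15:20, 17:10-19:00 (subtract 1h to convert from UTC+1).
Alice in UTC: 09:20-19:00 (add 4h to convert from UTC-4).
Keanu in UTC: 09:40-12:30, 12:45-14:50, 15:30-19:00 (subtract 4h to convert from UTC+4).
Clara in UTC: 10:35-19:00 (subtract 2h to convert from UTC+2).
Mei in UTC: 10:30-12:25, 14:10-15:55, 17:50-19:00 (subtract 2h to convert from UTC+2).
Xiulan in UTC: 10:40-14:40, 16:45-18:25 (add 4h to convert from UTC-4).
Tomás ∩ Alice: 10:45-15:20, 17:10-19:00.
Tomás ∩ Alice ∩ Keanu: 10:45-12:30, 12:45-14:50, 17:10-19:00.
Tomás ∩ Alice ∩ Keanu ∩ Clara: 10:45-12:30, 12:45-14:50, 17:10-19:00.
Tomás ∩ Alice ∩ Keanu ∩ Clara ∩ Mei: 10:45-12:25, 14:10-14:50, 17:50-19:00.
Tomás ∩ Alice ∩ Keanu ∩ Clara ∩ Mei ∩ Xiulan: 10:45-12:25, 14:10-14:40, 17:50-18:25.
Those are the intersection windows.

10:45-12:25, 14:10-14:40, 17:50-18:25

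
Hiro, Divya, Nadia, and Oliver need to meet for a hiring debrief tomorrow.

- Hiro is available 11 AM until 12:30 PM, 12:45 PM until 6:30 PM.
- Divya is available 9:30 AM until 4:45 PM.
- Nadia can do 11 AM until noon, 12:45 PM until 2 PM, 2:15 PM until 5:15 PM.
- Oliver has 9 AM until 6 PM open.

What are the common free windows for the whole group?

Hiro ∩ Divya: 11:00-12:30, 12:45-16:45.
Hiro ∩ Divya ∩ Nadia: 11:00-12:00, 12:45-14:00, 14:15-16:45.
Hiro ∩ Divya ∩ Nadia ∩ Oliver: 11:00-12:00, 12:45-14:00, 14:15-16:45.
So the common availability across everyone is 11:00-12:00, 12:45-14:00, 14:15-16:45.

11:00-12:00, 12:45-14:00, 14:15-16:45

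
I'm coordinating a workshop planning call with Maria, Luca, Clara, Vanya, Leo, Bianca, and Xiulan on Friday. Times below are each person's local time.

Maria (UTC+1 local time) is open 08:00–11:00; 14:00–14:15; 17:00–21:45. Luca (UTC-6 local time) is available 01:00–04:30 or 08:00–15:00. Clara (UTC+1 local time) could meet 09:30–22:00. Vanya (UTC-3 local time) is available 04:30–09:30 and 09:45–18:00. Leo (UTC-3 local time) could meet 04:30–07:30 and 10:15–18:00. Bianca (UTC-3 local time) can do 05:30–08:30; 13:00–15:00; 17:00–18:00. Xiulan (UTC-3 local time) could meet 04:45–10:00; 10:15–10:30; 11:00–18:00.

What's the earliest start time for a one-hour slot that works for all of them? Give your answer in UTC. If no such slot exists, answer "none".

Maria in UTC: 07:00-10:00, 13:00-13:15, 16:00-20:45 (subtract 1h to convert from UTC+1).
Luca in UTC: 07:00-10:30, 14:00-21:00 (add 6h to convert from UTC-6).
Clara in UTC: 08:30-21:00 (subtract 1h to convert from UTC+1).
Vanya in UTC: 07:30-12:30, 12:45-21:00 (add 3h to convert from UTC-3).
Leo in UTC: 07:30-10:30, 13:15-21:00 (add 3h to convert from UTC-3).
Bianca in UTC: 08:30-11:30, 16:00-18:00, 20:00-21:00 (add 3h to convert from UTC-3).
Xiulan in UTC: 07:45-13:00, 13:15-13:30, 14:00-21:00 (add 3h to convert from UTC-3).
Maria ∩ Luca: 07:00-10:00, 16:00-20:45.
Maria ∩ Luca ∩ Clara: 08:30-10:00, 16:00-20:45.
Maria ∩ Luca ∩ Clara ∩ Vanya: 08:30-10:00, 16:00-20:45.
Maria ∩ Luca ∩ Clara ∩ Vanya ∩ Leo: 08:30-10:00, 16:00-20:45.
Maria ∩ Luca ∩ Clara ∩ Vanya ∩ Leo ∩ Bianca: 08:30-10:00, 16:00-18:00, 20:00-20:45.
Maria ∩ Luca ∩ Clara ∩ Vanya ∩ Leo ∩ Bianca ∩ Xiulan: 08:30-10:00, 16:00-18:00, 20:00-20:45.
So the common availability across everyone is 08:30-10:00, 16:00-18:00, 20:00-20:45.
The first common window of at least 60 minutes is 08:30-10:00, so the earliest start is 08:30.

08:30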